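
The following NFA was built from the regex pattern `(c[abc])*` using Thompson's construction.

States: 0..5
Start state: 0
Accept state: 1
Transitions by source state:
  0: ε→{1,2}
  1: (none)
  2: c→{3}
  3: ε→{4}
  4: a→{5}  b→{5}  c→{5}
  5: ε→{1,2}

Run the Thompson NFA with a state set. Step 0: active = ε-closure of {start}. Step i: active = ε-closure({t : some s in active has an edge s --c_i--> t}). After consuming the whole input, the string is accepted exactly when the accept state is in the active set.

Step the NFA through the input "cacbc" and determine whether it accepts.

initial (ε-close {0}): {0,1,2}
'c' @ 1: {3,4}
'a' @ 2: {1,2,5}  (accept∈set)
'c' @ 3: {3,4}
'b' @ 4: {1,2,5}  (accept∈set)
'c' @ 5: {3,4}
final: {3,4}; accept 1 not in set

Answer: REJECT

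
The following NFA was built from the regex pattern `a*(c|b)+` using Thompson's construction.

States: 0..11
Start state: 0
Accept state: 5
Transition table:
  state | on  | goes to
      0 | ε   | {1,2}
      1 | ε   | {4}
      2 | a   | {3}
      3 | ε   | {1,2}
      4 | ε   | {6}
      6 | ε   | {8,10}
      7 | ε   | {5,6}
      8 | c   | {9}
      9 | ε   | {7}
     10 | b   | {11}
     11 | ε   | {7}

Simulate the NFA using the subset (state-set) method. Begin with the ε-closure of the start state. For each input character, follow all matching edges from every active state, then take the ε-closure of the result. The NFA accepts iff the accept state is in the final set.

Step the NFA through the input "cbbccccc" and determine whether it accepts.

Answer: ACCEPT

Trace:
S₀ = ε-closure({0}) = {0,1,2,4,6,8,10}
'c' @ 1: {5,6,7,8,9,10}  (accept∈set)
'b' @ 2: {5,6,7,8,10,11}  (accept∈set)
'b' @ 3: {5,6,7,8,10,11}  (accept∈set)
'c' @ 4: {5,6,7,8,9,10}  (accept∈set)
'c' @ 5: {5,6,7,8,9,10}  (accept∈set)
'c' @ 6: {5,6,7,8,9,10}  (accept∈set)
'c' @ 7: {5,6,7,8,9,10}  (accept∈set)
'c' @ 8: {5,6,7,8,9,10}  (accept∈set)
after full input: {5,6,7,8,9,10}  (accept=5 in)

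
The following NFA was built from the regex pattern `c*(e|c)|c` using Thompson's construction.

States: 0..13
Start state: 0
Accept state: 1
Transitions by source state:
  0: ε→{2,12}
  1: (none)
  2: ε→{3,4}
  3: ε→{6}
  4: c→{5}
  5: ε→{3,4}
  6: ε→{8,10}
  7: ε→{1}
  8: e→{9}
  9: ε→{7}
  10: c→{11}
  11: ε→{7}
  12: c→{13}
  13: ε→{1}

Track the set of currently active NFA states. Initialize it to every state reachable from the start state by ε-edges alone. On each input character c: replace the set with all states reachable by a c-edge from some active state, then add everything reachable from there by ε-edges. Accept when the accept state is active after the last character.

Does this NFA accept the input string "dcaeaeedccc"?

Answer: REJECT

Trace:
start: ε-closure({0}) = {0,2,3,4,6,8,10,12}
'd' @ 1: {}  — no active states
rest 'caeaeedccc' ignored (set empty)
end set {} — state 1 not in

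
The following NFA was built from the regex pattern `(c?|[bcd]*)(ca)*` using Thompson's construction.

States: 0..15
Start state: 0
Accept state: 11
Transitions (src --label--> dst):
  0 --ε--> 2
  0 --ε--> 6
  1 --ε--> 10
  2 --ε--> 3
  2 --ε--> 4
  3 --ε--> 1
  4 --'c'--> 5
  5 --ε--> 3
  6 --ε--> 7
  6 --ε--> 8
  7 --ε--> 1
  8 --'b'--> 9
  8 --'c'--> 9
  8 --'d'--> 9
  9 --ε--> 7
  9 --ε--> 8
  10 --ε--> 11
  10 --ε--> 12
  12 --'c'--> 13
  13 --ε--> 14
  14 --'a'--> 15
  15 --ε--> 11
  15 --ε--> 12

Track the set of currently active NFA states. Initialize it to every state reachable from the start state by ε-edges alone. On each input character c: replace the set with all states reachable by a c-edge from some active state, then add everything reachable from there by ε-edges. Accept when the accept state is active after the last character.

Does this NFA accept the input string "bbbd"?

initial (ε-close {0}): {0,1,2,3,4,6,7,8,10,11,12}
'b' @ 1: {1,7,8,9,10,11,12}  ✓accept
'b' @ 2: {1,7,8,9,10,11,12}  ✓accept
'b' @ 3: {1,7,8,9,10,11,12}  ✓accept
'd' @ 4: {1,7,8,9,10,11,12}  ✓accept
after full input: {1,7,8,9,10,11,12}  (accept=11 in)

Answer: ACCEPT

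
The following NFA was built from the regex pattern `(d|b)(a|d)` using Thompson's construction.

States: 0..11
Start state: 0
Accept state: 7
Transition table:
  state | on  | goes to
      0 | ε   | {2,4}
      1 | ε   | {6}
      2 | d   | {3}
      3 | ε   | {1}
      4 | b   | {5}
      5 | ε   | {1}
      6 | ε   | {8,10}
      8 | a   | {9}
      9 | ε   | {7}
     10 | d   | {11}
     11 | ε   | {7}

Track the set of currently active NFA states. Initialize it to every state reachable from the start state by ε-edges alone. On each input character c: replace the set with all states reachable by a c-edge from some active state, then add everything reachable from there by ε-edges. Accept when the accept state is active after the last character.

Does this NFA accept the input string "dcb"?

start: ε-closure({0}) = {0,2,4}
'd' @ 1: {1,3,6,8,10}
'c' @ 2: {}  — no active states
rest 'b' ignored (set empty)
after full input: {}  (accept=7 not in)

Answer: REJECT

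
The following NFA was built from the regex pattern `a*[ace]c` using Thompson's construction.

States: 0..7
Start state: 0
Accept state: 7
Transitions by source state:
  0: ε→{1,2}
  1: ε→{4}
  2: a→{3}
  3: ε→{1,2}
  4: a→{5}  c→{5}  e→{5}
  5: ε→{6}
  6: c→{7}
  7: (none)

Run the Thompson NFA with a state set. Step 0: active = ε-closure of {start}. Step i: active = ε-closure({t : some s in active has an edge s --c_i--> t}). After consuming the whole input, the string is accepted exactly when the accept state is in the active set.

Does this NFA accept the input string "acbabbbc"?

start: ε-closure({0}) = {0,1,2,4}
'a' @ 1: {1,2,3,4,5,6}
'c' @ 2: {5,6,7}  (accept∈set)
'b' @ 3: {}  — state set empty
rest 'abbbc' ignored (set empty)
end set {} — state 7 not in

Answer: REJECT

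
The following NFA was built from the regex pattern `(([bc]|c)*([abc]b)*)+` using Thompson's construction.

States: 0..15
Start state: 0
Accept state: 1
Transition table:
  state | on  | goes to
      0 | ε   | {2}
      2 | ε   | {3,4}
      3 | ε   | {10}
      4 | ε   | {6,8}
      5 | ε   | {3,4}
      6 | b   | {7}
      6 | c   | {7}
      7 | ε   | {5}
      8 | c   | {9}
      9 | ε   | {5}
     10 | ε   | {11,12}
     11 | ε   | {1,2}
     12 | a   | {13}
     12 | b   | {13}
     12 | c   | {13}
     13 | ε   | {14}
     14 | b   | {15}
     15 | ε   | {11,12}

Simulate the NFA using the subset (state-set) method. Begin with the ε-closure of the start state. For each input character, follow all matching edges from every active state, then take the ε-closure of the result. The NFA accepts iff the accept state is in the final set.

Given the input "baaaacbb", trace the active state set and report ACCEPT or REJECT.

S₀ = ε-closure({0}) = {0,1,2,3,4,6,8,10,11,12}
'b' @ 1: {1,2,3,4,5,6,7,8,10,11,12,13,14}  [accepting]
'a' @ 2: {13,14}
'a' @ 3: {}  — state set empty
rest 'aacbb' ignored (set empty)
after full input: {}  (accept=1 not in)

Answer: REJECT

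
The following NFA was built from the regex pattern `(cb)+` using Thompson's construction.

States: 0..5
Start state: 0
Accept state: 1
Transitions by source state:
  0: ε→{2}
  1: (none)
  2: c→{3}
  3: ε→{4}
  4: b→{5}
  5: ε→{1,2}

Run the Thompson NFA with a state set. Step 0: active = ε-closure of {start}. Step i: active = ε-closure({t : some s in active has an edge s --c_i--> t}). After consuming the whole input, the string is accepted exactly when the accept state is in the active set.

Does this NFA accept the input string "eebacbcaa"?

Answer: REJECT

Steps:
initial (ε-close {0}): {0,2}
'e' @ 1: {}  — dead — no transitions
rest 'ebacbcaa' ignored (set empty)
final: {}; accept 1 not in set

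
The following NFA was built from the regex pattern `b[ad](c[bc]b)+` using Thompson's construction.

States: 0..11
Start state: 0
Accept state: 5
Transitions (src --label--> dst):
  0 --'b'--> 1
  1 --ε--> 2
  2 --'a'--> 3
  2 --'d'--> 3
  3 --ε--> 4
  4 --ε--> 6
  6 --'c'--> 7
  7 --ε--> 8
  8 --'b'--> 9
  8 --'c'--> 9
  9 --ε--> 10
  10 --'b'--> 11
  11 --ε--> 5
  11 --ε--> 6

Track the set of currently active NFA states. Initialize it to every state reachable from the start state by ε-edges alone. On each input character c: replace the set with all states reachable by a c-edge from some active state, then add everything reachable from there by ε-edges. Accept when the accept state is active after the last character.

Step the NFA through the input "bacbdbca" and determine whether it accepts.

Answer: REJECT

Steps:
S₀ = ε-closure({0}) = {0}
'b' @ 1: {1,2}
'a' @ 2: {3,4,6}
'c' @ 3: {7,8}
'b' @ 4: {9,10}
'd' @ 5: {}  — dead — no transitions
rest 'bca' ignored (set empty)
final: {}; accept 5 not in set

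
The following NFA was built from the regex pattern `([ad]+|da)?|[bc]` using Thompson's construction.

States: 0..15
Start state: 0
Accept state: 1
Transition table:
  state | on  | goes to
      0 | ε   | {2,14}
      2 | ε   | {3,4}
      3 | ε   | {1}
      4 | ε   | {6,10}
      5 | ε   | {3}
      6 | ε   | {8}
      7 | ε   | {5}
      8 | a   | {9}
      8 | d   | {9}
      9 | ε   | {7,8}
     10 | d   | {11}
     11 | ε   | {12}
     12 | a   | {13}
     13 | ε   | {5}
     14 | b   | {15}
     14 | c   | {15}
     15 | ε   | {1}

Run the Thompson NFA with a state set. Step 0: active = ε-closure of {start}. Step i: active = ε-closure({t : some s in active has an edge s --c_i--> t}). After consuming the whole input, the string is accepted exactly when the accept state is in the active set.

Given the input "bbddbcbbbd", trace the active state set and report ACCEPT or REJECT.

Answer: REJECT

Steps:
start: ε-closure({0}) = {0,1,2,3,4,6,8,10,14}
'b' @ 1: {1,15}  (accept∈set)
'b' @ 2: {}  — no active states
rest 'ddbcbbbd' ignored (set empty)
end set {} — state 1 not in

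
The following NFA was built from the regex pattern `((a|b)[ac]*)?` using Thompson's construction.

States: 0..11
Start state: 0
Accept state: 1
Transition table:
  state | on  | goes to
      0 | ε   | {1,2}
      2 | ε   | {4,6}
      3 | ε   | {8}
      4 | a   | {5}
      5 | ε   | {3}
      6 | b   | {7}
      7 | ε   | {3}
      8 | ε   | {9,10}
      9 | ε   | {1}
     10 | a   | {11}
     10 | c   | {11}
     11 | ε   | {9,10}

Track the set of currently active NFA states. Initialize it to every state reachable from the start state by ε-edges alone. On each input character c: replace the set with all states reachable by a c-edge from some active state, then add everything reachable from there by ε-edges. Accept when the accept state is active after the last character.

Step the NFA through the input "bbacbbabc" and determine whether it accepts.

start: ε-closure({0}) = {0,1,2,4,6}
'b' @ 1: {1,3,7,8,9,10}  (accept∈set)
'b' @ 2: {}  — no active states
rest 'acbbabc' ignored (set empty)
end set {} — state 1 not in

Answer: REJECT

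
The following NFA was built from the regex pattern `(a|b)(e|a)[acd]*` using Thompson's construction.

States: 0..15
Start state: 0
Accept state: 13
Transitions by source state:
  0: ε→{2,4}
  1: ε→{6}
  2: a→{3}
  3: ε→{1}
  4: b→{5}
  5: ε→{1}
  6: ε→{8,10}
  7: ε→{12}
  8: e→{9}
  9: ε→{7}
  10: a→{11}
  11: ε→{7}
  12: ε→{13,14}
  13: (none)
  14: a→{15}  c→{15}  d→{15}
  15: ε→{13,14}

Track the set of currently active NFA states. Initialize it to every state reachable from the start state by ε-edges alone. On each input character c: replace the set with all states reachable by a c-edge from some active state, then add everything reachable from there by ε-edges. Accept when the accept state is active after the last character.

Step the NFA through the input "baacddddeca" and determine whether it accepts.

Answer: REJECT

Derivation:
initial (ε-close {0}): {0,2,4}
'b' @ 1: {1,5,6,8,10}
'a' @ 2: {7,11,12,13,14}  ✓accept
'a' @ 3: {13,14,15}  ✓accept
'c' @ 4: {13,14,15}  ✓accept
'd' @ 5: {13,14,15}  ✓accept
'd' @ 6: {13,14,15}  ✓accept
'd' @ 7: {13,14,15}  ✓accept
'd' @ 8: {13,14,15}  ✓accept
'e' @ 9: {}  — no active states
rest 'ca' ignored (set empty)
end set {} — state 13 not in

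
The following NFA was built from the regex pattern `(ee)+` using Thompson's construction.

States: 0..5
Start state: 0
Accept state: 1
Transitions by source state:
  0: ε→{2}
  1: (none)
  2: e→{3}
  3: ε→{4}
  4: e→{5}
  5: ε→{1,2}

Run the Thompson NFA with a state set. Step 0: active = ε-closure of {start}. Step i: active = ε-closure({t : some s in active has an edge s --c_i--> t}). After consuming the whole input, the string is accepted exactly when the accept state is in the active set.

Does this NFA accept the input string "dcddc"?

initial (ε-close {0}): {0,2}
'd' @ 1: {}  — dead — no transitions
rest 'cddc' ignored (set empty)
end set {} — state 1 not in

Answer: REJECT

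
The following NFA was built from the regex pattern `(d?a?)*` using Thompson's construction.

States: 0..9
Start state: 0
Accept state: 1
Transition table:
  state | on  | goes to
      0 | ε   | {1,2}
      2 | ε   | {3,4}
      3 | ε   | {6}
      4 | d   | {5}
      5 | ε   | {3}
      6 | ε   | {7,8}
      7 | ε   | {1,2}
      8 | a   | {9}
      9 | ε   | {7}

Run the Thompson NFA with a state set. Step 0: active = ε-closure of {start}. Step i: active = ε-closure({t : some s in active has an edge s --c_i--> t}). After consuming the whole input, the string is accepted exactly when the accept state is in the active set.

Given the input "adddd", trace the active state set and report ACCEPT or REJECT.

start: ε-closure({0}) = {0,1,2,3,4,6,7,8}
'a' @ 1: {1,2,3,4,6,7,8,9}  ✓accept
'd' @ 2: {1,2,3,4,5,6,7,8}  ✓accept
'd' @ 3: {1,2,3,4,5,6,7,8}  ✓accept
'd' @ 4: {1,2,3,4,5,6,7,8}  ✓accept
'd' @ 5: {1,2,3,4,5,6,7,8}  ✓accept
after full input: {1,2,3,4,5,6,7,8}  (accept=1 in)

Answer: ACCEPT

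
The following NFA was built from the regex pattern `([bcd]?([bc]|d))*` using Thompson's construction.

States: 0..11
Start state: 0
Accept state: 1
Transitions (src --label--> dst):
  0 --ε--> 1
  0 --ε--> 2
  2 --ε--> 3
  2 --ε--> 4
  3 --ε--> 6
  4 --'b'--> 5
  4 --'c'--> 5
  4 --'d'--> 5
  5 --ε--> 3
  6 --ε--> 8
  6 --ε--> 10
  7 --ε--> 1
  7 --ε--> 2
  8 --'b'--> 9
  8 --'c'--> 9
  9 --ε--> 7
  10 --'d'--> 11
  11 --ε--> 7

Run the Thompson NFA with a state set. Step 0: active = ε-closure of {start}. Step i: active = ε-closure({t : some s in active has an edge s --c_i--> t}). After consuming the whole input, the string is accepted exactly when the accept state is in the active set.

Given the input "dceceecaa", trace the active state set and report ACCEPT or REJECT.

S₀ = ε-closure({0}) = {0,1,2,3,4,6,8,10}
'd' @ 1: {1,2,3,4,5,6,7,8,10,11}  ✓accept
'c' @ 2: {1,2,3,4,5,6,7,8,9,10}  ✓accept
'e' @ 3: {}  — dead — no transitions
rest 'ceecaa' ignored (set empty)
final: {}; accept 1 not in set

Answer: REJECT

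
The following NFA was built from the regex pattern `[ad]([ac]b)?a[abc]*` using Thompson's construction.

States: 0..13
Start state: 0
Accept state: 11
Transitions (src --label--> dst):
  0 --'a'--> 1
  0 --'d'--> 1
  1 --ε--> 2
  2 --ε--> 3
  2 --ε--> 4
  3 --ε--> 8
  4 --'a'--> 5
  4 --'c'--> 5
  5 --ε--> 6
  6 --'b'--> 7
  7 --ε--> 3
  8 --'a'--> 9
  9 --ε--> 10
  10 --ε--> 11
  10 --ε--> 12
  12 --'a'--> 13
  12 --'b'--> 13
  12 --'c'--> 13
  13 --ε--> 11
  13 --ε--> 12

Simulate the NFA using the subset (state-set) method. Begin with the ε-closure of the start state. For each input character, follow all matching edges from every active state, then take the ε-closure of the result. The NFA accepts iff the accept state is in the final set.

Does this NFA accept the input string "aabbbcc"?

Answer: ACCEPT

Steps:
S₀ = ε-closure({0}) = {0}
'a' @ 1: {1,2,3,4,8}
'a' @ 2: {5,6,9,10,11,12}  (accept∈set)
'b' @ 3: {3,7,8,11,12,13}  (accept∈set)
'b' @ 4: {11,12,13}  (accept∈set)
'b' @ 5: {11,12,13}  (accept∈set)
'c' @ 6: {11,12,13}  (accept∈set)
'c' @ 7: {11,12,13}  (accept∈set)
end set {11,12,13} — state 11 in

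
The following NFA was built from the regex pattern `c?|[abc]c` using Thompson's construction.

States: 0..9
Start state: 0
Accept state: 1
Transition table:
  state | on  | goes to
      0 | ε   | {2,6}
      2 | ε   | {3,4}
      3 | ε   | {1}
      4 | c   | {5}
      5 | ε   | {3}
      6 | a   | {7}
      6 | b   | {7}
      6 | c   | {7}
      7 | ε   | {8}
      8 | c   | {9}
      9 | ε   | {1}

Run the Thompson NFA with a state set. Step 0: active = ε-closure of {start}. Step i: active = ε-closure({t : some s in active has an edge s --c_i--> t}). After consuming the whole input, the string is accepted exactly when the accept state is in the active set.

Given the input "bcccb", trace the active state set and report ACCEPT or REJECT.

initial (ε-close {0}): {0,1,2,3,4,6}
'b' @ 1: {7,8}
'c' @ 2: {1,9}  [accepting]
'c' @ 3: {}  — state set empty
rest 'cb' ignored (set empty)
after full input: {}  (accept=1 not in)

Answer: REJECT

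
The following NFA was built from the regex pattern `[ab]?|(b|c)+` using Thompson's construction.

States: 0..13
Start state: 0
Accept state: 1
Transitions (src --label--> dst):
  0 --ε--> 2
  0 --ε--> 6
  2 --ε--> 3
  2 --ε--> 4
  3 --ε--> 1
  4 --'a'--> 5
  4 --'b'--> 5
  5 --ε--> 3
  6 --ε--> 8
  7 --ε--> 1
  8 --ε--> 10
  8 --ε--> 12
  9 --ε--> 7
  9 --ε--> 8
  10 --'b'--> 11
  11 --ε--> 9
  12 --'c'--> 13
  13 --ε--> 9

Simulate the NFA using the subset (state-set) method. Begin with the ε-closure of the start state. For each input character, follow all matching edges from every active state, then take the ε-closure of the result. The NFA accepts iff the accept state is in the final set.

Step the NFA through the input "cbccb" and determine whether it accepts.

start: ε-closure({0}) = {0,1,2,3,4,6,8,10,12}
'c' @ 1: {1,7,8,9,10,12,13}  [accepting]
'b' @ 2: {1,7,8,9,10,11,12}  [accepting]
'c' @ 3: {1,7,8,9,10,12,13}  [accepting]
'c' @ 4: {1,7,8,9,10,12,13}  [accepting]
'b' @ 5: {1,7,8,9,10,11,12}  [accepting]
final: {1,7,8,9,10,11,12}; accept 1 in set

Answer: ACCEPT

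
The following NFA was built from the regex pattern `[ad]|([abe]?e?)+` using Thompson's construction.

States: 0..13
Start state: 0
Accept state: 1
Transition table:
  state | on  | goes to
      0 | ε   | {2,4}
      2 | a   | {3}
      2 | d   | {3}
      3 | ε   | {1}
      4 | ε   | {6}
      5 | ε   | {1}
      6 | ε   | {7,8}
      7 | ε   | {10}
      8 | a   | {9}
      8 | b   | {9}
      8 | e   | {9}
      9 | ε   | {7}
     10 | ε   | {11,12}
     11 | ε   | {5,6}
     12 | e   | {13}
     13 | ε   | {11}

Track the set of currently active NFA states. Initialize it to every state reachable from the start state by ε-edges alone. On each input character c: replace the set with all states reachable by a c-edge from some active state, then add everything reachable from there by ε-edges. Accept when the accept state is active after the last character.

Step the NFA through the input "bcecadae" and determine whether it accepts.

initial (ε-close {0}): {0,1,2,4,5,6,7,8,10,11,12}
'b' @ 1: {1,5,6,7,8,9,10,11,12}  (accept∈set)
'c' @ 2: {}  — state set empty
rest 'ecadae' ignored (set empty)
final: {}; accept 1 not in set

Answer: REJECT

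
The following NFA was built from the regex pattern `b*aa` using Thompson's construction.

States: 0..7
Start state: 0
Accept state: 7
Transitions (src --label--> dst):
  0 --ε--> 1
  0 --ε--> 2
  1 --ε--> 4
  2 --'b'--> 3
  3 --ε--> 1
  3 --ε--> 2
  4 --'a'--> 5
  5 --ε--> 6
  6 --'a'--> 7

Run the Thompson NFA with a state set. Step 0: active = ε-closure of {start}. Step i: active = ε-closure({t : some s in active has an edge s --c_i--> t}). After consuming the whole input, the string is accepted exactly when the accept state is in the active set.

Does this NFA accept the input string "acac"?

Answer: REJECT

Steps:
initial (ε-close {0}): {0,1,2,4}
'a' @ 1: {5,6}
'c' @ 2: {}  — no active states
rest 'ac' ignored (set empty)
after full input: {}  (accept=7 not in)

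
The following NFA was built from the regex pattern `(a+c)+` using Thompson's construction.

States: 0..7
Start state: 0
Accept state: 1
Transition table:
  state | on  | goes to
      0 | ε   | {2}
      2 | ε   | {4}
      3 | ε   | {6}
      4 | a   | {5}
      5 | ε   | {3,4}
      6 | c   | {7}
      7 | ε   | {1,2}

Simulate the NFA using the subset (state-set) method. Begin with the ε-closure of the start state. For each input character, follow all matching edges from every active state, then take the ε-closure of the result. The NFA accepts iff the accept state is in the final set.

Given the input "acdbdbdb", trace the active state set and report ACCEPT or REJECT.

Answer: REJECT

Trace:
start: ε-closure({0}) = {0,2,4}
'a' @ 1: {3,4,5,6}
'c' @ 2: {1,2,4,7}  ✓accept
'd' @ 3: {}  — no active states
rest 'bdbdb' ignored (set empty)
after full input: {}  (accept=1 not in)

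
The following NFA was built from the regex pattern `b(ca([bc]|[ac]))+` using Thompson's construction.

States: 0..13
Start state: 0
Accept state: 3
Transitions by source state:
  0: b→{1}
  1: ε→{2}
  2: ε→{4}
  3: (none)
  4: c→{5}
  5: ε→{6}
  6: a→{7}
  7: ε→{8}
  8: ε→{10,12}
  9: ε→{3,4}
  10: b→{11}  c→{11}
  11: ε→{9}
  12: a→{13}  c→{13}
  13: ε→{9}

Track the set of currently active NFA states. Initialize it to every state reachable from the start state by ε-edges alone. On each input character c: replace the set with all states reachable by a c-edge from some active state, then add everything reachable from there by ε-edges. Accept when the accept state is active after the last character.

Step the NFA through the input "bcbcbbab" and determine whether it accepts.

Answer: REJECT

Steps:
start: ε-closure({0}) = {0}
'b' @ 1: {1,2,4}
'c' @ 2: {5,6}
'b' @ 3: {}  — dead — no transitions
rest 'cbbab' ignored (set empty)
final: {}; accept 3 not in set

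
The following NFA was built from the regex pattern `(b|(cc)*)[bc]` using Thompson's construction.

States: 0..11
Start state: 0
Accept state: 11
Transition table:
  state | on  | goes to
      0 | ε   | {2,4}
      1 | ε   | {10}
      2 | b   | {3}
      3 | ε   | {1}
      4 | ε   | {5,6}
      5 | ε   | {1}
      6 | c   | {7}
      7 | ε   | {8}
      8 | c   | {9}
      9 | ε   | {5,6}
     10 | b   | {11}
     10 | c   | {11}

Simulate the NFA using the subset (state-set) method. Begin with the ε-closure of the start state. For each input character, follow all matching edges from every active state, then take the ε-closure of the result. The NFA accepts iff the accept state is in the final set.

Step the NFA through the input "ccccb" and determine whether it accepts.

Answer: ACCEPT

Trace:
S₀ = ε-closure({0}) = {0,1,2,4,5,6,10}
'c' @ 1: {7,8,11}  (accept∈set)
'c' @ 2: {1,5,6,9,10}
'c' @ 3: {7,8,11}  (accept∈set)
'c' @ 4: {1,5,6,9,10}
'b' @ 5: {11}  (accept∈set)
final: {11}; accept 11 in set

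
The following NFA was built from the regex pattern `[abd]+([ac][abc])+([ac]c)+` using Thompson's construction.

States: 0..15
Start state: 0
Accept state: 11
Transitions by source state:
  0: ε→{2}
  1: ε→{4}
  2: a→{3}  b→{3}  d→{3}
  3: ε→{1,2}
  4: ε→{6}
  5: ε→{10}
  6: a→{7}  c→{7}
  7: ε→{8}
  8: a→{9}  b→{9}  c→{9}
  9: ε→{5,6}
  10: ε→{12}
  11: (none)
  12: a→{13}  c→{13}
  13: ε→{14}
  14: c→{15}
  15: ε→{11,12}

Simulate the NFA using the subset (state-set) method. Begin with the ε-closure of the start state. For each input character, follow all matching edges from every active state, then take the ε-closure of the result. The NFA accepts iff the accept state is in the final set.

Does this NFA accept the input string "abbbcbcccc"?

Answer: ACCEPT

Trace:
initial (ε-close {0}): {0,2}
'a' @ 1: {1,2,3,4,6}
'b' @ 2: {1,2,3,4,6}
'b' @ 3: {1,2,3,4,6}
'b' @ 4: {1,2,3,4,6}
'c' @ 5: {7,8}
'b' @ 6: {5,6,9,10,12}
'c' @ 7: {7,8,13,14}
'c' @ 8: {5,6,9,10,11,12,15}  (accept∈set)
'c' @ 9: {7,8,13,14}
'c' @ 10: {5,6,9,10,11,12,15}  (accept∈set)
after full input: {5,6,9,10,11,12,15}  (accept=11 in)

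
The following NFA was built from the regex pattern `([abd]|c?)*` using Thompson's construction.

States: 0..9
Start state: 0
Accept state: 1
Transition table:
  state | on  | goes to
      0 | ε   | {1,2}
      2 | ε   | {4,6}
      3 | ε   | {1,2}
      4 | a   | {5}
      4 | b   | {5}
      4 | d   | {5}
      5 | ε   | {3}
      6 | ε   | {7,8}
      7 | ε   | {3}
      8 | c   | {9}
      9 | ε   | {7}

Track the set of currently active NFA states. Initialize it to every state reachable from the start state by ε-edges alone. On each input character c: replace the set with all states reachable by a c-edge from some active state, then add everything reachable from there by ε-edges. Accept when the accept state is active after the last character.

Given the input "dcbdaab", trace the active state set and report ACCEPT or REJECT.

initial (ε-close {0}): {0,1,2,3,4,6,7,8}
'd' @ 1: {1,2,3,4,5,6,7,8}  ✓accept
'c' @ 2: {1,2,3,4,6,7,8,9}  ✓accept
'b' @ 3: {1,2,3,4,5,6,7,8}  ✓accept
'd' @ 4: {1,2,3,4,5,6,7,8}  ✓accept
'a' @ 5: {1,2,3,4,5,6,7,8}  ✓accept
'a' @ 6: {1,2,3,4,5,6,7,8}  ✓accept
'b' @ 7: {1,2,3,4,5,6,7,8}  ✓accept
after full input: {1,2,3,4,5,6,7,8}  (accept=1 in)

Answer: ACCEPT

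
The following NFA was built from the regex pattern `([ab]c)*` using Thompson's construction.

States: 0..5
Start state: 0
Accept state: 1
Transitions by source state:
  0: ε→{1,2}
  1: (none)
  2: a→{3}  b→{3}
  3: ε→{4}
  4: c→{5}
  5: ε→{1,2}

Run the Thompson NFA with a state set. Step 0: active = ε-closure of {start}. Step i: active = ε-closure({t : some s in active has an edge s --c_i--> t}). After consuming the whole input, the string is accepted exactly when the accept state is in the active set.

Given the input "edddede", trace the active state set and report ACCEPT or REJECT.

Answer: REJECT

Derivation:
initial (ε-close {0}): {0,1,2}
'e' @ 1: {}  — state set empty
rest 'dddede' ignored (set empty)
final: {}; accept 1 not in set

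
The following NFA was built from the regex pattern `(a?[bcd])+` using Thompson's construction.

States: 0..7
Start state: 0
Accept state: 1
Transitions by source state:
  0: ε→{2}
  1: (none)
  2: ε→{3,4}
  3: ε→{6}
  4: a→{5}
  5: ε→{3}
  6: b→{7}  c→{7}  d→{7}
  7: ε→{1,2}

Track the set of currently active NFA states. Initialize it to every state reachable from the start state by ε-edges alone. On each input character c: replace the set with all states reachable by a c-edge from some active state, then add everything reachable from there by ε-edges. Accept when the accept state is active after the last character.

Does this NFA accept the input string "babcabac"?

Answer: ACCEPT

Trace:
initial (ε-close {0}): {0,2,3,4,6}
'b' @ 1: {1,2,3,4,6,7}  (accept∈set)
'a' @ 2: {3,5,6}
'b' @ 3: {1,2,3,4,6,7}  (accept∈set)
'c' @ 4: {1,2,3,4,6,7}  (accept∈set)
'a' @ 5: {3,5,6}
'b' @ 6: {1,2,3,4,6,7}  (accept∈set)
'a' @ 7: {3,5,6}
'c' @ 8: {1,2,3,4,6,7}  (accept∈set)
end set {1,2,3,4,6,7} — state 1 in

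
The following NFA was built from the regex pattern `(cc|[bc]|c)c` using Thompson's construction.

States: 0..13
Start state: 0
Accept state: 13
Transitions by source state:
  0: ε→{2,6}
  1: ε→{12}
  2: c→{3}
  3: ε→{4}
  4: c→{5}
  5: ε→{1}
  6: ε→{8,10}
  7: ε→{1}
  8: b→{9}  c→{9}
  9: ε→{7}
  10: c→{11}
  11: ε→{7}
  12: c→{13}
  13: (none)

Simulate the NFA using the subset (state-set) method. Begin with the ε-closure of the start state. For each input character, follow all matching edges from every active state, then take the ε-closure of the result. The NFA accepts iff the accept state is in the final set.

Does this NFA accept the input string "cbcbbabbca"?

initial (ε-close {0}): {0,2,6,8,10}
'c' @ 1: {1,3,4,7,9,11,12}
'b' @ 2: {}  — no active states
rest 'cbbabbca' ignored (set empty)
after full input: {}  (accept=13 not in)

Answer: REJECT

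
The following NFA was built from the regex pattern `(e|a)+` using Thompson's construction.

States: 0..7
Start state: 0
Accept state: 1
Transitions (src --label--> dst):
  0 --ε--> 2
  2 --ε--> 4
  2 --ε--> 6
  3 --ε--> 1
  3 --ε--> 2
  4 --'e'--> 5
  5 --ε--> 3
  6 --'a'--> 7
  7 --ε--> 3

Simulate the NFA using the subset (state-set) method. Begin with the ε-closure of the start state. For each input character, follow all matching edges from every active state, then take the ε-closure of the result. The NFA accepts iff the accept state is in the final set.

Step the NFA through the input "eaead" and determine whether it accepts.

S₀ = ε-closure({0}) = {0,2,4,6}
'e' @ 1: {1,2,3,4,5,6}  (accept∈set)
'a' @ 2: {1,2,3,4,6,7}  (accept∈set)
'e' @ 3: {1,2,3,4,5,6}  (accept∈set)
'a' @ 4: {1,2,3,4,6,7}  (accept∈set)
'd' @ 5: {}  — no active states
after full input: {}  (accept=1 not in)

Answer: REJECT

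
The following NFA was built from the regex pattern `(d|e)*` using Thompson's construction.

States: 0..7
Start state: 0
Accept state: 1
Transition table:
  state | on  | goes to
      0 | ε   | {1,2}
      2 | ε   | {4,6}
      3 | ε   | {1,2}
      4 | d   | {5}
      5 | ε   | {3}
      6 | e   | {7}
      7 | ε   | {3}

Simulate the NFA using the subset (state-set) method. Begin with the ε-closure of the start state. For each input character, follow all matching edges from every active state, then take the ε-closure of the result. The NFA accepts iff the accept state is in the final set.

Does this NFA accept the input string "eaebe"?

Answer: REJECT

Derivation:
S₀ = ε-closure({0}) = {0,1,2,4,6}
'e' @ 1: {1,2,3,4,6,7}  ✓accept
'a' @ 2: {}  — dead — no transitions
rest 'ebe' ignored (set empty)
after full input: {}  (accept=1 not in)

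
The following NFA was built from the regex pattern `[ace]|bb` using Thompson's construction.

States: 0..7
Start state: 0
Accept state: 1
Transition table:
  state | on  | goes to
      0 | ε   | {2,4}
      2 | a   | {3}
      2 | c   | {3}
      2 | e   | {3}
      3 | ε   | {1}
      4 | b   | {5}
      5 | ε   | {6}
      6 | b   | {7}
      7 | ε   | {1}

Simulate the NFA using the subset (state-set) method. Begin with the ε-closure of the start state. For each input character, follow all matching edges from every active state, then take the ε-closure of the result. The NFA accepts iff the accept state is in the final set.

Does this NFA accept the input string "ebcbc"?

Answer: REJECT

Steps:
S₀ = ε-closure({0}) = {0,2,4}
'e' @ 1: {1,3}  (accept∈set)
'b' @ 2: {}  — state set empty
rest 'cbc' ignored (set empty)
end set {} — state 1 not in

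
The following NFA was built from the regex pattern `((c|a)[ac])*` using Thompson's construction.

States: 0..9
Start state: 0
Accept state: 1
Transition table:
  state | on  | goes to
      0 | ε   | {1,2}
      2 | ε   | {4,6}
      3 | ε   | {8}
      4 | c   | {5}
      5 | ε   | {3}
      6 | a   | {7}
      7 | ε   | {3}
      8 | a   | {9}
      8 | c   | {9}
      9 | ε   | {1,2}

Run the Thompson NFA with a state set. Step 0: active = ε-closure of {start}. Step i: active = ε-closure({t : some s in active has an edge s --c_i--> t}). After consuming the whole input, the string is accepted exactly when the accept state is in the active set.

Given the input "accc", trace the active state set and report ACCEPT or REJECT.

start: ε-closure({0}) = {0,1,2,4,6}
'a' @ 1: {3,7,8}
'c' @ 2: {1,2,4,6,9}  ✓accept
'c' @ 3: {3,5,8}
'c' @ 4: {1,2,4,6,9}  ✓accept
after full input: {1,2,4,6,9}  (accept=1 in)

Answer: ACCEPT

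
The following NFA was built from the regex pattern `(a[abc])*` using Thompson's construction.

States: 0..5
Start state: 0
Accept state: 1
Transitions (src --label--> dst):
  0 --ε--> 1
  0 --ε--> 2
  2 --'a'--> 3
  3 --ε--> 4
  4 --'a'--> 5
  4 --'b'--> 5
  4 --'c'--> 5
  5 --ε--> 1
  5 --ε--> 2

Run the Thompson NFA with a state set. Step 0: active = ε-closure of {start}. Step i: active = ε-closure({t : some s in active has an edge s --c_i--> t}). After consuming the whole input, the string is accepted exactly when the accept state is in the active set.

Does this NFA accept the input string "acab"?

S₀ = ε-closure({0}) = {0,1,2}
'a' @ 1: {3,4}
'c' @ 2: {1,2,5}  (accept∈set)
'a' @ 3: {3,4}
'b' @ 4: {1,2,5}  (accept∈set)
after full input: {1,2,5}  (accept=1 in)

Answer: ACCEPT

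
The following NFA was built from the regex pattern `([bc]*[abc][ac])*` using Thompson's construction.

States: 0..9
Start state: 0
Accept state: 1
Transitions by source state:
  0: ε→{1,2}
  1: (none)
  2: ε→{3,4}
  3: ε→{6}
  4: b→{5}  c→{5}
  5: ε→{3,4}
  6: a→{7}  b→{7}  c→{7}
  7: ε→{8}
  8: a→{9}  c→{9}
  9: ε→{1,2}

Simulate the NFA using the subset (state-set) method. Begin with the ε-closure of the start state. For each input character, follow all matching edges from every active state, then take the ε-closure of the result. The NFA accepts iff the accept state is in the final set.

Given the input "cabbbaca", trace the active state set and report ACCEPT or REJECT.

initial (ε-close {0}): {0,1,2,3,4,6}
'c' @ 1: {3,4,5,6,7,8}
'a' @ 2: {1,2,3,4,6,7,8,9}  ✓accept
'b' @ 3: {3,4,5,6,7,8}
'b' @ 4: {3,4,5,6,7,8}
'b' @ 5: {3,4,5,6,7,8}
'a' @ 6: {1,2,3,4,6,7,8,9}  ✓accept
'c' @ 7: {1,2,3,4,5,6,7,8,9}  ✓accept
'a' @ 8: {1,2,3,4,6,7,8,9}  ✓accept
end set {1,2,3,4,6,7,8,9} — state 1 in

Answer: ACCEPT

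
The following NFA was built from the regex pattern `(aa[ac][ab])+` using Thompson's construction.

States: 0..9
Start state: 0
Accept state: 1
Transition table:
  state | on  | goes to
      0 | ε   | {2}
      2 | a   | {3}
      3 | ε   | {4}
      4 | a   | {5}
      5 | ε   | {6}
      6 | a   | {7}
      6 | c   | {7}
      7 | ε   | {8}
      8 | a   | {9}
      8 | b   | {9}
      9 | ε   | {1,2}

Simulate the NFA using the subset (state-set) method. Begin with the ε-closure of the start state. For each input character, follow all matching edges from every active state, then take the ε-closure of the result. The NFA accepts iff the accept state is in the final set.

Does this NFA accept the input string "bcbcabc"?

initial (ε-close {0}): {0,2}
'b' @ 1: {}  — no active states
rest 'cbcabc' ignored (set empty)
end set {} — state 1 not in

Answer: REJECT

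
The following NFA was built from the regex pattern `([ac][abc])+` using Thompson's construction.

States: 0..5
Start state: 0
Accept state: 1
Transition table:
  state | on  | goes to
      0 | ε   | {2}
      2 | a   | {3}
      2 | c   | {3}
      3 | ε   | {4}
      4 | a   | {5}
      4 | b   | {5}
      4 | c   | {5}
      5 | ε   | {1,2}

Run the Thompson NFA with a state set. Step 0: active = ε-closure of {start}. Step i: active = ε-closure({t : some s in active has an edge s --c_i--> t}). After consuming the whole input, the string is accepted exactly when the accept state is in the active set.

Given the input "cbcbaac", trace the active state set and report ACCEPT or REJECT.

Answer: REJECT

Steps:
S₀ = ε-closure({0}) = {0,2}
'c' @ 1: {3,4}
'b' @ 2: {1,2,5}  [accepting]
'c' @ 3: {3,4}
'b' @ 4: {1,2,5}  [accepting]
'a' @ 5: {3,4}
'a' @ 6: {1,2,5}  [accepting]
'c' @ 7: {3,4}
end set {3,4} — state 1 not in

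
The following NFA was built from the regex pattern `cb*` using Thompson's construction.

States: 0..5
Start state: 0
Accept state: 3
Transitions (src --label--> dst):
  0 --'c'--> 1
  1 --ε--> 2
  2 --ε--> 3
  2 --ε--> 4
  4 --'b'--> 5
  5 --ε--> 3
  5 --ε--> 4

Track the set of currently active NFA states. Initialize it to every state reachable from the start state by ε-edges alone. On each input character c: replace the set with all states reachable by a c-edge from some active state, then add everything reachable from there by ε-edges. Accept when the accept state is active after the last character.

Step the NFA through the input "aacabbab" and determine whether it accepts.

Answer: REJECT

Trace:
initial (ε-close {0}): {0}
'a' @ 1: {}  — state set empty
rest 'acabbab' ignored (set empty)
end set {} — state 3 not in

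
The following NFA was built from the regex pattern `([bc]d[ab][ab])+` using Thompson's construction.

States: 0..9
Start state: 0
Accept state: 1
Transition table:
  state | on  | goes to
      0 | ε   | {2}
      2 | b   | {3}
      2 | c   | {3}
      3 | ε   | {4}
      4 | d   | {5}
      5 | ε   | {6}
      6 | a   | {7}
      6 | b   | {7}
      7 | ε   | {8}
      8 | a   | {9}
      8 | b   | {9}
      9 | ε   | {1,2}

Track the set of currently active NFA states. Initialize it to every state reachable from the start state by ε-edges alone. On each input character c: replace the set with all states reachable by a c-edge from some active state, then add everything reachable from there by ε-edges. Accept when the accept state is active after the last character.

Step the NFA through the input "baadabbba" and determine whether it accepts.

S₀ = ε-closure({0}) = {0,2}
'b' @ 1: {3,4}
'a' @ 2: {}  — dead — no transitions
rest 'adabbba' ignored (set empty)
final: {}; accept 1 not in set

Answer: REJECT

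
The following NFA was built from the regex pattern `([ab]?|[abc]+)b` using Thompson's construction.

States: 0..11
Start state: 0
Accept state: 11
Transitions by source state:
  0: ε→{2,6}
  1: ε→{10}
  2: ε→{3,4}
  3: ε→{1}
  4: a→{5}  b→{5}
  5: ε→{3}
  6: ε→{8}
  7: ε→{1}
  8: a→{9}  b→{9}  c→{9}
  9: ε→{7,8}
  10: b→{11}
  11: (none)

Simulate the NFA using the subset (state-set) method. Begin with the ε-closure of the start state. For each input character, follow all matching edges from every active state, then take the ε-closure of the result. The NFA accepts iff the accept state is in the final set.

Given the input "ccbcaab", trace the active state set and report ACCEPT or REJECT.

initial (ε-close {0}): {0,1,2,3,4,6,8,10}
'c' @ 1: {1,7,8,9,10}
'c' @ 2: {1,7,8,9,10}
'b' @ 3: {1,7,8,9,10,11}  (accept∈set)
'c' @ 4: {1,7,8,9,10}
'a' @ 5: {1,7,8,9,10}
'a' @ 6: {1,7,8,9,10}
'b' @ 7: {1,7,8,9,10,11}  (accept∈set)
end set {1,7,8,9,10,11} — state 11 in

Answer: ACCEPT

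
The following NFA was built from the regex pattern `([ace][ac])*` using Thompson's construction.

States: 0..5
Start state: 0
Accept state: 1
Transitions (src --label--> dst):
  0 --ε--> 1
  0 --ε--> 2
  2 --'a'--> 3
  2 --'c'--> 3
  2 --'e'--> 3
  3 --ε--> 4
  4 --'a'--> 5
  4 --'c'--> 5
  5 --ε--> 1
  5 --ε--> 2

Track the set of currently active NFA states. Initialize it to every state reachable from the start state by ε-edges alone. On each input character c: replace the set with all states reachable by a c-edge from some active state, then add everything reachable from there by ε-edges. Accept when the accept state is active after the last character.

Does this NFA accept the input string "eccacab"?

start: ε-closure({0}) = {0,1,2}
'e' @ 1: {3,4}
'c' @ 2: {1,2,5}  (accept∈set)
'c' @ 3: {3,4}
'a' @ 4: {1,2,5}  (accept∈set)
'c' @ 5: {3,4}
'a' @ 6: {1,2,5}  (accept∈set)
'b' @ 7: {}  — dead — no transitions
after full input: {}  (accept=1 not in)

Answer: REJECT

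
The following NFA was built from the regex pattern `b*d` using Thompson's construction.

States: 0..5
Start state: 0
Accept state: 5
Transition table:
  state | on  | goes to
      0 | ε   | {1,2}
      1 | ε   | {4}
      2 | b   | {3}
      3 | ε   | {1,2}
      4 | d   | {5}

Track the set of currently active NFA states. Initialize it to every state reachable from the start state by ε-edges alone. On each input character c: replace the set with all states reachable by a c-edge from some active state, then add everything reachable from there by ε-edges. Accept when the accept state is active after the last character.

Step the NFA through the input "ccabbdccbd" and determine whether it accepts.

start: ε-closure({0}) = {0,1,2,4}
'c' @ 1: {}  — dead — no transitions
rest 'cabbdccbd' ignored (set empty)
after full input: {}  (accept=5 not in)

Answer: REJECT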